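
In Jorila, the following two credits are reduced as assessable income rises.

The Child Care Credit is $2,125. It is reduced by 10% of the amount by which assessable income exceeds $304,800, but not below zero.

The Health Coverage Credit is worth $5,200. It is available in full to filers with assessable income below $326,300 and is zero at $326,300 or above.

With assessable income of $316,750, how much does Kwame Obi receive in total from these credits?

Child Care Credit: 10% of the $11,950 excess over $304,800 is $1,195; credit = $2,125 − $1,195 = $930.
Health Coverage Credit: $316,750 is below the $326,300 cutoff, so the full $5,200 applies.
Total: $930 + $5,200 = $6,130.

$6,130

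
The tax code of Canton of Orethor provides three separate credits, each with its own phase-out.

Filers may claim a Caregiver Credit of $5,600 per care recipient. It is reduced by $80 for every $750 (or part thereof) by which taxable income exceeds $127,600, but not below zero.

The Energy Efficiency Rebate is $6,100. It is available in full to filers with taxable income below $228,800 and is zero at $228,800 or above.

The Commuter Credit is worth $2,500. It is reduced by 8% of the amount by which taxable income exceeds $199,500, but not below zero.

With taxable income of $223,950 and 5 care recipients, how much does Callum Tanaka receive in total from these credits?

$24,324

Caregiver Credit: base = 5 × $5,600 = $28,000. income exceeds $127,600 by $96,350, which is 129 full-or-partial $750 increments; reduction = 129 × $80 = $10,320, leaving $17,680.
Energy Efficiency Rebate: $223,950 is below the $228,800 cutoff, so the full $6,100 applies.
Commuter Credit: 8% of the $24,450 excess over $199,500 is $1,956; credit = $2,500 − $1,956 = $544.
Total: $17,680 + $6,100 + $544 = $24,324.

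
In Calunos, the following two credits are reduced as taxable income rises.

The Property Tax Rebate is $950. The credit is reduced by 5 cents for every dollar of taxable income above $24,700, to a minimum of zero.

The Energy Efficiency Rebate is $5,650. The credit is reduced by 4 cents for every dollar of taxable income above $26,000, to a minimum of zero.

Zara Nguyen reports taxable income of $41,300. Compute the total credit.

$5,158

Property Tax Rebate: 5% of the $16,600 excess over $24,700 is $830; credit = $950 − $830 = $120.
Energy Efficiency Rebate: 4% of the $15,300 excess over $26,000 is $612; credit = $5,650 − $612 = $5,038.
Total: $120 + $5,038 = $5,158.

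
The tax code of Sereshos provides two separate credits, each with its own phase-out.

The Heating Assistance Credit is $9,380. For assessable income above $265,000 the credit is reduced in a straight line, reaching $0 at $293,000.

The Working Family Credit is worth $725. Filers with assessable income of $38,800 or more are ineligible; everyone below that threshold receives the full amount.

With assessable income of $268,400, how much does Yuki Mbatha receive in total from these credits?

Heating Assistance Credit: $268,400 is $3,400 into a $28,000 phase-out range, leaving 24,600/28,000 of the credit: $9,380 × 24,600/28,000 = $8,241.
Working Family Credit: $268,400 meets or exceeds the $38,800 cutoff, so the credit is $0.
Total: $8,241 + $0 = $8,241.

$8,241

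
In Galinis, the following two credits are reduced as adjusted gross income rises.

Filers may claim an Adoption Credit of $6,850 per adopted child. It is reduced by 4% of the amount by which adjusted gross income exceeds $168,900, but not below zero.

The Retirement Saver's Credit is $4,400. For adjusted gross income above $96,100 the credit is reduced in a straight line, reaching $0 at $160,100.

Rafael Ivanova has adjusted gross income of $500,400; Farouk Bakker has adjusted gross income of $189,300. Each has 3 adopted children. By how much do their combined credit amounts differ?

Rafael ($500,400): Adoption Credit: base = 3 × $6,850 = $20,550. 4% of the $331,500 excess over $168,900 is $13,260; credit = $20,550 − $13,260 = $7,290. Retirement Saver's Credit: $500,400 is at or above $160,100, so the credit is $0. total $7,290 + $0 = $7,290
Farouk ($189,300): Adoption Credit: base = 3 × $6,850 = $20,550. 4% of the $20,400 excess over $168,900 is $816; credit = $20,550 − $816 = $19,734. Retirement Saver's Credit: $189,300 is at or above $160,100, so the credit is $0. total $19,734 + $0 = $19,734
Difference: |$7,290 − $19,734| = $12,444.

$12,444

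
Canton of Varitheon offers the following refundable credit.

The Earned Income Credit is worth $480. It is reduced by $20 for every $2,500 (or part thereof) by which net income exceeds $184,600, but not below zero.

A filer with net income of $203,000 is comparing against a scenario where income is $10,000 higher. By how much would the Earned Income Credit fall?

At $203,000 — income exceeds $184,600 by $18,400, which is 8 full-or-partial $2,500 increments; reduction = 8 × $20 = $160, leaving $320.
At $213,000 — income exceeds $184,600 by $28,400, which is 12 full-or-partial $2,500 increments; reduction = 12 × $20 = $240, leaving $240.
Lost: $320 − $240 = $80.

$80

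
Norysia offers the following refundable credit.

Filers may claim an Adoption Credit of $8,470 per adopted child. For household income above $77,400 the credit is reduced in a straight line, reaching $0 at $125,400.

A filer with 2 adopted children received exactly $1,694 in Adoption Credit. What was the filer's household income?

$120,600

Full credit = 2 × $8,470 = $16,940.
$1,694 is 1,694/16,940 of the full $16,940, so 15,246/16,940 of the $48,000 range has been used: income = $77,400 + $48,000 × 15,246/16,940 = $120,600.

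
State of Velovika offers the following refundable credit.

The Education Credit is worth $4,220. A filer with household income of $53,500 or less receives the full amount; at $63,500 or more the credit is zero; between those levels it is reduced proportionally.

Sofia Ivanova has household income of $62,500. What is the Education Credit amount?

Education Credit: $62,500 is $9,000 into a $10,000 phase-out range, leaving 1,000/10,000 of the credit: $4,220 × 1,000/10,000 = $422.

$422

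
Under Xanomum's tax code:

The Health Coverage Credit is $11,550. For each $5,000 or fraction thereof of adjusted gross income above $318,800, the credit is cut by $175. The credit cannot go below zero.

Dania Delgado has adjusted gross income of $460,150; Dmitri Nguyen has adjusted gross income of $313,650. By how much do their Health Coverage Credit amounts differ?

Dania ($460,150): Health Coverage Credit: income exceeds $318,800 by $141,350, which is 29 full-or-partial $5,000 increments; reduction = 29 × $175 = $5,075, leaving $6,475.
Dmitri ($313,650): Health Coverage Credit: $313,650 is at or below the $318,800 threshold, so the full $11,550 applies.
Difference: |$6,475 − $11,550| = $5,075.

$5,075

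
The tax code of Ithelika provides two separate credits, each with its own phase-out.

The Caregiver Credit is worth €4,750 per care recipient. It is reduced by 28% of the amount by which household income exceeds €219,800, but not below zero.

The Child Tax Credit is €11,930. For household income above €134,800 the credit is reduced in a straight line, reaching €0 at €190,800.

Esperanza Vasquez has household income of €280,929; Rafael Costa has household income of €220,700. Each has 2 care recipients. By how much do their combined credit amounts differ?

€9,248

Esperanza (€280,929): Caregiver Credit: base = 2 × €4,750 = €9,500. 28% of the €61,129 excess over €219,800 is €17,116.12 ≥ base, so the credit is €0. Child Tax Credit: €280,929 is at or above €190,800, so the credit is €0. total €0 + €0 = €0
Rafael (€220,700): Caregiver Credit: base = 2 × €4,750 = €9,500. 28% of the €900 excess over €219,800 is €252; credit = €9,500 − €252 = €9,248. Child Tax Credit: €220,700 is at or above €190,800, so the credit is €0. total €9,248 + €0 = €9,248
Difference: |€0 − €9,248| = €9,248.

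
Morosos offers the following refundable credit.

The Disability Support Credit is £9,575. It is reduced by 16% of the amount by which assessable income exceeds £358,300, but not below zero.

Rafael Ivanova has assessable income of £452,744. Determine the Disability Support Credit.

£0

Disability Support Credit: 16% of the £94,444 excess over £358,300 is £15,111.04 ≥ base, so the credit is £0.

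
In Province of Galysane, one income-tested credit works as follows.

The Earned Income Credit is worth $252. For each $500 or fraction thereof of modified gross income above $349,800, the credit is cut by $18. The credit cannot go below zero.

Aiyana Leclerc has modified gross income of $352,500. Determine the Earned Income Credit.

$144

Earned Income Credit: income exceeds $349,800 by $2,700, which is 6 full-or-partial $500 increments; reduction = 6 × $18 = $108, leaving $144.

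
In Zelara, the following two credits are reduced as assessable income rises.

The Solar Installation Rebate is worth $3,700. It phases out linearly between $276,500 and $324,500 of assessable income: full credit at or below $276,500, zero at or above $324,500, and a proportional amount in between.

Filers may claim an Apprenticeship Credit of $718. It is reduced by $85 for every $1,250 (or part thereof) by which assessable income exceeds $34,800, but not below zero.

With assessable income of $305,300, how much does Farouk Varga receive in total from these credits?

Solar Installation Rebate: $305,300 is $28,800 into a $48,000 phase-out range, leaving 19,200/48,000 of the credit: $3,700 × 19,200/48,000 = $1,480.
Apprenticeship Credit: income exceeds $34,800 by $270,500 → 217 increments × $85 = $18,445 ≥ base, so the credit is $0.
Total: $1,480 + $0 = $1,480.

$1,480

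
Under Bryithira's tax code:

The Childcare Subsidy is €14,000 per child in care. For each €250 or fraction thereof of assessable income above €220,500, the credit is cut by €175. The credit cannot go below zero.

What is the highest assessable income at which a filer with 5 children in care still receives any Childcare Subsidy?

€320,250

Full credit = 5 × €14,000 = €70,000.
After 399 increments the reduction is 399 × €175 = €69,825, leaving €175; one more increment wipes it out. Increment 399 ends at excess 399 × €250 = €99,750, so the highest qualifying income is €220,500 + €99,750 = €320,250.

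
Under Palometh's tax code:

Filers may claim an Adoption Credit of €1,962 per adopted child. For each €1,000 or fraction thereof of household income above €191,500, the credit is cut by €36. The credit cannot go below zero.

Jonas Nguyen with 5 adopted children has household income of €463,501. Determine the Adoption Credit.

Adoption Credit: base = 5 × €1,962 = €9,810. income exceeds €191,500 by €272,001 → 273 increments × €36 = €9,828 ≥ base, so the credit is €0.

€0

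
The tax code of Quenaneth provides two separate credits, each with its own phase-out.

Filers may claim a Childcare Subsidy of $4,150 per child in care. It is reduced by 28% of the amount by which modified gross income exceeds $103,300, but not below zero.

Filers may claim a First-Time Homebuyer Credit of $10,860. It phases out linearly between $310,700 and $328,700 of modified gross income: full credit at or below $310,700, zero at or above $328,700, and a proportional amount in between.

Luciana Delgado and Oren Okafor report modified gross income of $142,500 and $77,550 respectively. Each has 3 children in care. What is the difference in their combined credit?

$10,976

Luciana ($142,500): Childcare Subsidy: base = 3 × $4,150 = $12,450. 28% of the $39,200 excess over $103,300 is $10,976; credit = $12,450 − $10,976 = $1,474. First-Time Homebuyer Credit: $142,500 is at or below the $310,700 threshold, so the full $10,860 applies. total $1,474 + $10,860 = $12,334
Oren ($77,550): Childcare Subsidy: base = 3 × $4,150 = $12,450. $77,550 is at or below the $103,300 threshold, so the full $12,450 applies. First-Time Homebuyer Credit: $77,550 is at or below the $310,700 threshold, so the full $10,860 applies. total $12,450 + $10,860 = $23,310
Difference: |$12,334 − $23,310| = $10,976.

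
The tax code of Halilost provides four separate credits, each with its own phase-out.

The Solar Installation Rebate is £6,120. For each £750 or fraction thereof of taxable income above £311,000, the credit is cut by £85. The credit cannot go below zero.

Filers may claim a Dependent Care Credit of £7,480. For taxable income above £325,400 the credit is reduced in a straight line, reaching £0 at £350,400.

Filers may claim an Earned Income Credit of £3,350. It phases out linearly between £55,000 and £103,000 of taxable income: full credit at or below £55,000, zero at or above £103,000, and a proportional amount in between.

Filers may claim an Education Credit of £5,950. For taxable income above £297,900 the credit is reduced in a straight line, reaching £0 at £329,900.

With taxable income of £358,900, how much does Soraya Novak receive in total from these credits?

£680

Solar Installation Rebate: income exceeds £311,000 by £47,900, which is 64 full-or-partial £750 increments; reduction = 64 × £85 = £5,440, leaving £680.
Dependent Care Credit: £358,900 is at or above £350,400, so the credit is £0.
Earned Income Credit: £358,900 is at or above £103,000, so the credit is £0.
Education Credit: £358,900 is at or above £329,900, so the credit is £0.
Total: £680 + £0 + £0 + £0 = £680.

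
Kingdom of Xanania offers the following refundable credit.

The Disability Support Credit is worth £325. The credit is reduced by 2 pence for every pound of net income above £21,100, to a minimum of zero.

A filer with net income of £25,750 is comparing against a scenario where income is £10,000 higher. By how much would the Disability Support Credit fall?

At £25,750 — 2% of the £4,650 excess over £21,100 is £93; credit = £325 − £93 = £232.
At £35,750 — 2% of the £14,650 excess over £21,100 is £293; credit = £325 − £293 = £32.
Lost: £232 − £32 = £200.

£200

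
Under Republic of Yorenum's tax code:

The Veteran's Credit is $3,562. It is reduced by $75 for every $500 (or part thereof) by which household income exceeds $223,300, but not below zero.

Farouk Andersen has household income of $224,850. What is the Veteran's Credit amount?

Veteran's Credit: income exceeds $223,300 by $1,550, which is 4 full-or-partial $500 increments; reduction = 4 × $75 = $300, leaving $3,262.

$3,262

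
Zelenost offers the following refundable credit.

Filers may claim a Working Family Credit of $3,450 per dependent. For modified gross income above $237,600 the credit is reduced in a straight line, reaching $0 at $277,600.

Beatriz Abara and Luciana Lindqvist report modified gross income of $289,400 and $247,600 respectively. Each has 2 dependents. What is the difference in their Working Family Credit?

$5,175

Beatriz ($289,400): Working Family Credit: base = 2 × $3,450 = $6,900. $289,400 is at or above $277,600, so the credit is $0.
Luciana ($247,600): Working Family Credit: base = 2 × $3,450 = $6,900. $247,600 is $10,000 into a $40,000 phase-out range, leaving 30,000/40,000 of the credit: $6,900 × 30,000/40,000 = $5,175.
Difference: |$0 − $5,175| = $5,175.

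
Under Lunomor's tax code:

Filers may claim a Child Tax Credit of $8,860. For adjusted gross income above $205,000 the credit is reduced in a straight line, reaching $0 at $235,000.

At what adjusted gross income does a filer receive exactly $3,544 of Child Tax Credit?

$3,544 is 3,544/8,860 of the full $8,860, so 5,316/8,860 of the $30,000 range has been used: income = $205,000 + $30,000 × 5,316/8,860 = $223,000.

$223,000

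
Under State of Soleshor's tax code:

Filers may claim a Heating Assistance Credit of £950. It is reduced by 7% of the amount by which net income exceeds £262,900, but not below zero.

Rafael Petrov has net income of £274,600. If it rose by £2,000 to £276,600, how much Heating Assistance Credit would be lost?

At £274,600 — 7% of the £11,700 excess over £262,900 is £819; credit = £950 − £819 = £131.
At £276,600 — 7% of the £13,700 excess over £262,900 is £959 ≥ base, so the credit is £0.
Lost: £131 − £0 = £131.

£131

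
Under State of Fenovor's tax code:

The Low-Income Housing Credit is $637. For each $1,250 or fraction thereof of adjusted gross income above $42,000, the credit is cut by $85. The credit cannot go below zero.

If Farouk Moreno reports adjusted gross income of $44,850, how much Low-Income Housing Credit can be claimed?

Low-Income Housing Credit: income exceeds $42,000 by $2,850, which is 3 full-or-partial $1,250 increments; reduction = 3 × $85 = $255, leaving $382.

$382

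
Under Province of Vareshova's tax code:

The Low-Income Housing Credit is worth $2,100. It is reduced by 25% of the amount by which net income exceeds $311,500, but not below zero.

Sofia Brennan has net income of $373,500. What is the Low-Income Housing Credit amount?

$0

Low-Income Housing Credit: 25% of the $62,000 excess over $311,500 is $15,500 ≥ base, so the credit is $0.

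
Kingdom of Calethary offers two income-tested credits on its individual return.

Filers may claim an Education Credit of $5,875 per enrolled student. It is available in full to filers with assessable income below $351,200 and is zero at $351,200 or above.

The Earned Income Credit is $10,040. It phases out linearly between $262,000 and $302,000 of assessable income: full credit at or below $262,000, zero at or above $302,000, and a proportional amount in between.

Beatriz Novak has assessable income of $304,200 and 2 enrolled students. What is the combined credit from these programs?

$11,750

Education Credit: base = 2 × $5,875 = $11,750. $304,200 is below the $351,200 cutoff, so the full $11,750 applies.
Earned Income Credit: $304,200 is at or above $302,000, so the credit is $0.
Total: $11,750 + $0 = $11,750.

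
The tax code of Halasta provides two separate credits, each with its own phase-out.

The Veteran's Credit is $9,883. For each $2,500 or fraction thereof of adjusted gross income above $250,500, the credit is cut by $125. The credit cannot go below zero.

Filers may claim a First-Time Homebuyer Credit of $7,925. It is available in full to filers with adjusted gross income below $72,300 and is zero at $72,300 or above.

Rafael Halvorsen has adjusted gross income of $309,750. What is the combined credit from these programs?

$6,883

Veteran's Credit: income exceeds $250,500 by $59,250, which is 24 full-or-partial $2,500 increments; reduction = 24 × $125 = $3,000, leaving $6,883.
First-Time Homebuyer Credit: $309,750 meets or exceeds the $72,300 cutoff, so the credit is $0.
Total: $6,883 + $0 = $6,883.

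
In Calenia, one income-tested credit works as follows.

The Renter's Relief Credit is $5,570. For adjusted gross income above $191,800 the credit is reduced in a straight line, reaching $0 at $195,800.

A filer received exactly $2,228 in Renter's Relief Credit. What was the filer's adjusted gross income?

$194,200

$2,228 is 2,228/5,570 of the full $5,570, so 3,342/5,570 of the $4,000 range has been used: income = $191,800 + $4,000 × 3,342/5,570 = $194,200.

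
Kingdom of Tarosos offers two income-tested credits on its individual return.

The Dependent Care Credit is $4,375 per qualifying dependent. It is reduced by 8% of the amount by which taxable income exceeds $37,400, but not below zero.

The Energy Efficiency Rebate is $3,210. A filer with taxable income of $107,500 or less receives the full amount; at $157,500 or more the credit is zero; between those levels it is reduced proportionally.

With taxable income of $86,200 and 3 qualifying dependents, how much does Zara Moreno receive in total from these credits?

Dependent Care Credit: base = 3 × $4,375 = $13,125. 8% of the $48,800 excess over $37,400 is $3,904; credit = $13,125 − $3,904 = $9,221.
Energy Efficiency Rebate: $86,200 is at or below the $107,500 threshold, so the full $3,210 applies.
Total: $9,221 + $3,210 = $12,431.

$12,431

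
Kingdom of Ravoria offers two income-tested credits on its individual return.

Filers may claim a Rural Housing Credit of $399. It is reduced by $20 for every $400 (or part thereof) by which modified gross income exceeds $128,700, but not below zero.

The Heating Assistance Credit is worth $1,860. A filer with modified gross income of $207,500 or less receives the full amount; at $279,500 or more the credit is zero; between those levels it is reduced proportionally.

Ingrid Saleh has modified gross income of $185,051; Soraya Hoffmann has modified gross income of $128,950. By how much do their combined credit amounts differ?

$379

Ingrid ($185,051): Rural Housing Credit: income exceeds $128,700 by $56,351 → 141 increments × $20 = $2,820 ≥ base, so the credit is $0. Heating Assistance Credit: $185,051 is at or below the $207,500 threshold, so the full $1,860 applies. total $0 + $1,860 = $1,860
Soraya ($128,950): Rural Housing Credit: income exceeds $128,700 by $250, which is 1 full-or-partial $400 increment; reduction = 1 × $20 = $20, leaving $379. Heating Assistance Credit: $128,950 is at or below the $207,500 threshold, so the full $1,860 applies. total $379 + $1,860 = $2,239
Difference: |$1,860 − $2,239| = $379.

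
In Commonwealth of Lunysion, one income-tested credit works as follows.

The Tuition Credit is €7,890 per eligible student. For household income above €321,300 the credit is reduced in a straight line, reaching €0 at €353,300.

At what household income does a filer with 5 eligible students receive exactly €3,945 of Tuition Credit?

€350,100

Full credit = 5 × €7,890 = €39,450.
€3,945 is 3,945/39,450 of the full €39,450, so 35,505/39,450 of the €32,000 range has been used: income = €321,300 + €32,000 × 35,505/39,450 = €350,100.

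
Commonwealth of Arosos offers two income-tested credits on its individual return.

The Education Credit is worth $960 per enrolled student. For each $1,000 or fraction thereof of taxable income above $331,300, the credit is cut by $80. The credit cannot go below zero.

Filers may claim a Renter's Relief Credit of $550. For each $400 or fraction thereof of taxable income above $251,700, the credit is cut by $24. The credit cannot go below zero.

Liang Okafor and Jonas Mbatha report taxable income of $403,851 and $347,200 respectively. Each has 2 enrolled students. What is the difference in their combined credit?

$640

Liang ($403,851): Education Credit: base = 2 × $960 = $1,920. income exceeds $331,300 by $72,551 → 73 increments × $80 = $5,840 ≥ base, so the credit is $0. Renter's Relief Credit: income exceeds $251,700 by $152,151 → 381 increments × $24 = $9,144 ≥ base, so the credit is $0. total $0 + $0 = $0
Jonas ($347,200): Education Credit: base = 2 × $960 = $1,920. income exceeds $331,300 by $15,900, which is 16 full-or-partial $1,000 increments; reduction = 16 × $80 = $1,280, leaving $640. Renter's Relief Credit: income exceeds $251,700 by $95,500 → 239 increments × $24 = $5,736 ≥ base, so the credit is $0. total $640 + $0 = $640
Difference: |$0 − $640| = $640.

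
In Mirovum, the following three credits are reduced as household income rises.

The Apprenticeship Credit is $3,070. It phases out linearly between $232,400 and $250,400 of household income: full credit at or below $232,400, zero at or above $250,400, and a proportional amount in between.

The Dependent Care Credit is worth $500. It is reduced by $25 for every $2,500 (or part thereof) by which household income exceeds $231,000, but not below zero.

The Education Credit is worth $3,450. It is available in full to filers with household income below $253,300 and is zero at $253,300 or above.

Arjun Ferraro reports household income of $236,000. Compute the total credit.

Apprenticeship Credit: $236,000 is $3,600 into a $18,000 phase-out range, leaving 14,400/18,000 of the credit: $3,070 × 14,400/18,000 = $2,456.
Dependent Care Credit: income exceeds $231,000 by $5,000, which is 2 full-or-partial $2,500 increments; reduction = 2 × $25 = $50, leaving $450.
Education Credit: $236,000 is below the $253,300 cutoff, so the full $3,450 applies.
Total: $2,456 + $450 + $3,450 = $6,356.

$6,356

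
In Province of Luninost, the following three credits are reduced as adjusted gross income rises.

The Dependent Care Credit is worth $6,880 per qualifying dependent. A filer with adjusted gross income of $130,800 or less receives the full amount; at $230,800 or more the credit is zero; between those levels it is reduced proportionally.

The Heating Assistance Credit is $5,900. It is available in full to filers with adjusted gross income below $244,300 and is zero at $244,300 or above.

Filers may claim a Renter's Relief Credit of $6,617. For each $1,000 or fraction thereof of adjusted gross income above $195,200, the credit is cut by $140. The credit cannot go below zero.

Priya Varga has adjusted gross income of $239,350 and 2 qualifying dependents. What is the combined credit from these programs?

$6,217

Dependent Care Credit: base = 2 × $6,880 = $13,760. $239,350 is at or above $230,800, so the credit is $0.
Heating Assistance Credit: $239,350 is below the $244,300 cutoff, so the full $5,900 applies.
Renter's Relief Credit: income exceeds $195,200 by $44,150, which is 45 full-or-partial $1,000 increments; reduction = 45 × $140 = $6,300, leaving $317.
Total: $0 + $5,900 + $317 = $6,217.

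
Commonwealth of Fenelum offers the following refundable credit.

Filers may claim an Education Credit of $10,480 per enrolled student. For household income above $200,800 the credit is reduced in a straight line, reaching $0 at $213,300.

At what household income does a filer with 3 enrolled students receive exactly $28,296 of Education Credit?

Full credit = 3 × $10,480 = $31,440.
$28,296 is 28,296/31,440 of the full $31,440, so 3,144/31,440 of the $12,500 range has been used: income = $200,800 + $12,500 × 3,144/31,440 = $202,050.

$202,050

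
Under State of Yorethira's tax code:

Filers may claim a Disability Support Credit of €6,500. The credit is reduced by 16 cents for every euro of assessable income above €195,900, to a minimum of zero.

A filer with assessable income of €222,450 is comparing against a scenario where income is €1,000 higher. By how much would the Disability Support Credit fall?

At €222,450 — 16% of the €26,550 excess over €195,900 is €4,248; credit = €6,500 − €4,248 = €2,252.
At €223,450 — 16% of the €27,550 excess over €195,900 is €4,408; credit = €6,500 − €4,408 = €2,092.
Lost: €2,252 − €2,092 = €160.

€160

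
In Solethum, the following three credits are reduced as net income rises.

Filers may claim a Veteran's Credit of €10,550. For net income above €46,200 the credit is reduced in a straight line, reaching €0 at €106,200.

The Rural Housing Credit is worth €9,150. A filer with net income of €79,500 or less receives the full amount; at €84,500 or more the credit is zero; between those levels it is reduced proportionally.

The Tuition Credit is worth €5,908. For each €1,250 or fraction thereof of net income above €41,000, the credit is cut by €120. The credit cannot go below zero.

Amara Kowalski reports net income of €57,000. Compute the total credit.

Veteran's Credit: €57,000 is €10,800 into a €60,000 phase-out range, leaving 49,200/60,000 of the credit: €10,550 × 49,200/60,000 = €8,651.
Rural Housing Credit: €57,000 is at or below the €79,500 threshold, so the full €9,150 applies.
Tuition Credit: income exceeds €41,000 by €16,000, which is 13 full-or-partial €1,250 increments; reduction = 13 × €120 = €1,560, leaving €4,348.
Total: €8,651 + €9,150 + €4,348 = €22,149.

€22,149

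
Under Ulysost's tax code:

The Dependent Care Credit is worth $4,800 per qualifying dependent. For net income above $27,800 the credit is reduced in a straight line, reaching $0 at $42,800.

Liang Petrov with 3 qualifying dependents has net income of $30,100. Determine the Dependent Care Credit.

$12,192

Dependent Care Credit: base = 3 × $4,800 = $14,400. $30,100 is $2,300 into a $15,000 phase-out range, leaving 12,700/15,000 of the credit: $14,400 × 12,700/15,000 = $12,192.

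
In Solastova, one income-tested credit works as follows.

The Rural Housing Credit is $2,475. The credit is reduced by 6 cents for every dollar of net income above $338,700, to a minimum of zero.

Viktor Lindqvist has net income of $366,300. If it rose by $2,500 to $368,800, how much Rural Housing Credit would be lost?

At $366,300 — 6% of the $27,600 excess over $338,700 is $1,656; credit = $2,475 − $1,656 = $819.
At $368,800 — 6% of the $30,100 excess over $338,700 is $1,806; credit = $2,475 − $1,806 = $669.
Lost: $819 − $669 = $150.

$150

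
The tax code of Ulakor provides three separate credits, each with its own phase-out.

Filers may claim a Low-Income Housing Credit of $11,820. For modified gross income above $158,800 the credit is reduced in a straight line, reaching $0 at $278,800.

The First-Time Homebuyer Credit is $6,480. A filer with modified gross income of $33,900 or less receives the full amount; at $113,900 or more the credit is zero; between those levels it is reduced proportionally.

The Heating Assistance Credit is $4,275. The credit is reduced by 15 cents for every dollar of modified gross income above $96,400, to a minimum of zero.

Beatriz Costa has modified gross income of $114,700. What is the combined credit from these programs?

$13,350

Low-Income Housing Credit: $114,700 is at or below the $158,800 threshold, so the full $11,820 applies.
First-Time Homebuyer Credit: $114,700 is at or above $113,900, so the credit is $0.
Heating Assistance Credit: 15% of the $18,300 excess over $96,400 is $2,745; credit = $4,275 − $2,745 = $1,530.
Total: $11,820 + $0 + $1,530 = $13,350.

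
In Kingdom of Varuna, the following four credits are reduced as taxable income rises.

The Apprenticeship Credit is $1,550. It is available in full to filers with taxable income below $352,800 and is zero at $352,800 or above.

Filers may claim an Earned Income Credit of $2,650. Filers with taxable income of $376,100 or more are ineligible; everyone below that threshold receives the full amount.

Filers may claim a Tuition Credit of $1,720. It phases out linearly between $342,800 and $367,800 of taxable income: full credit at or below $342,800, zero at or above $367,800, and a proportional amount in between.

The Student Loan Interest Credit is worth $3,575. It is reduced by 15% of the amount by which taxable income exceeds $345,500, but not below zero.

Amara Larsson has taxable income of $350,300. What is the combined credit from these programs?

$8,259

Apprenticeship Credit: $350,300 is below the $352,800 cutoff, so the full $1,550 applies.
Earned Income Credit: $350,300 is below the $376,100 cutoff, so the full $2,650 applies.
Tuition Credit: $350,300 is $7,500 into a $25,000 phase-out range, leaving 17,500/25,000 of the credit: $1,720 × 17,500/25,000 = $1,204.
Student Loan Interest Credit: 15% of the $4,800 excess over $345,500 is $720; credit = $3,575 − $720 = $2,855.
Total: $1,550 + $2,650 + $1,204 + $2,855 = $8,259.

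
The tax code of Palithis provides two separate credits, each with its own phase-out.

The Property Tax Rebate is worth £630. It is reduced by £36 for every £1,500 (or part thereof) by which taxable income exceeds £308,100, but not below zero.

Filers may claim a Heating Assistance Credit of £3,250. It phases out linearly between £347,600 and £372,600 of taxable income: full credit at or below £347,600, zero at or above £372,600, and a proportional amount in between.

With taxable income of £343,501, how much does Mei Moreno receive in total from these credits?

Property Tax Rebate: income exceeds £308,100 by £35,401 → 24 increments × £36 = £864 ≥ base, so the credit is £0.
Heating Assistance Credit: £343,501 is at or below the £347,600 threshold, so the full £3,250 applies.
Total: £0 + £3,250 = £3,250.

£3,250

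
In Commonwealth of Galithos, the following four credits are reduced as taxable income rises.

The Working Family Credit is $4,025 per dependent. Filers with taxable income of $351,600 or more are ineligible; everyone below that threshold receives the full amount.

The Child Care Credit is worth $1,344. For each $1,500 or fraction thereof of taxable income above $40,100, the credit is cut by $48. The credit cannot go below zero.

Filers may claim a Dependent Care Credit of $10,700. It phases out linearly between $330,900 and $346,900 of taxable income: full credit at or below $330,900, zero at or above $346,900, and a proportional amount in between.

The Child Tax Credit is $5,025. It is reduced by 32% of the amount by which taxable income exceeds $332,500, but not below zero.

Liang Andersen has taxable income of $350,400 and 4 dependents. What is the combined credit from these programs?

Working Family Credit: base = 4 × $4,025 = $16,100. $350,400 is below the $351,600 cutoff, so the full $16,100 applies.
Child Care Credit: income exceeds $40,100 by $310,300 → 207 increments × $48 = $9,936 ≥ base, so the credit is $0.
Dependent Care Credit: $350,400 is at or above $346,900, so the credit is $0.
Child Tax Credit: 32% of the $17,900 excess over $332,500 is $5,728 ≥ base, so the credit is $0.
Total: $16,100 + $0 + $0 + $0 = $16,100.

$16,100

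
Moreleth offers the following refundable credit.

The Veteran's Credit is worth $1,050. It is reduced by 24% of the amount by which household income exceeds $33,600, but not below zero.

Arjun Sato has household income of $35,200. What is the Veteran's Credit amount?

Veteran's Credit: 24% of the $1,600 excess over $33,600 is $384; credit = $1,050 − $384 = $666.

$666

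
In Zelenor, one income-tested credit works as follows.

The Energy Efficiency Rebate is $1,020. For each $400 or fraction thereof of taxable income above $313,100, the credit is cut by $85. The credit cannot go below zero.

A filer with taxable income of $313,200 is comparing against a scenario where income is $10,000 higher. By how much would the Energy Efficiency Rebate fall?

At $313,200 — income exceeds $313,100 by $100, which is 1 full-or-partial $400 increment; reduction = 1 × $85 = $85, leaving $935.
At $323,200 — income exceeds $313,100 by $10,100 → 26 increments × $85 = $2,210 ≥ base, so the credit is $0.
Lost: $935 − $0 = $935.

$935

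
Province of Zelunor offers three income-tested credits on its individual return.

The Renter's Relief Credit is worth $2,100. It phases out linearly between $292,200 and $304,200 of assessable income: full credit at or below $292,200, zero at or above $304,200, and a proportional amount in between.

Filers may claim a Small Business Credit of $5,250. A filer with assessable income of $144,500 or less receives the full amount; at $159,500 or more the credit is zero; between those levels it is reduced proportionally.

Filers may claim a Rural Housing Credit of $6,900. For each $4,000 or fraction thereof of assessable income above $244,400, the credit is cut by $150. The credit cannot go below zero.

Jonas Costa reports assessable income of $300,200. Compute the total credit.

$5,500

Renter's Relief Credit: $300,200 is $8,000 into a $12,000 phase-out range, leaving 4,000/12,000 of the credit: $2,100 × 4,000/12,000 = $700.
Small Business Credit: $300,200 is at or above $159,500, so the credit is $0.
Rural Housing Credit: income exceeds $244,400 by $55,800, which is 14 full-or-partial $4,000 increments; reduction = 14 × $150 = $2,100, leaving $4,800.
Total: $700 + $0 + $4,800 = $5,500.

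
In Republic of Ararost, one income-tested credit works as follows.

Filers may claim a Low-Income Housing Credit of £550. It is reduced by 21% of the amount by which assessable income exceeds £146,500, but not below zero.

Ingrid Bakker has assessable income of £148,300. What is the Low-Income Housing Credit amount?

Low-Income Housing Credit: 21% of the £1,800 excess over £146,500 is £378; credit = £550 − £378 = £172.

£172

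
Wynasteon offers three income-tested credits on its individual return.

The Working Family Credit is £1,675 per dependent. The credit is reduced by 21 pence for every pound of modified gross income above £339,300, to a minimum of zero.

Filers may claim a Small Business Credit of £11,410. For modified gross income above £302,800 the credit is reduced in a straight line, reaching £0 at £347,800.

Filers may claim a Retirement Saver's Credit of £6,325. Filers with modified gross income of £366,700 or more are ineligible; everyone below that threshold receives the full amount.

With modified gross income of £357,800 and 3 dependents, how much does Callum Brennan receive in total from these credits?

£7,465

Working Family Credit: base = 3 × £1,675 = £5,025. 21% of the £18,500 excess over £339,300 is £3,885; credit = £5,025 − £3,885 = £1,140.
Small Business Credit: £357,800 is at or above £347,800, so the credit is £0.
Retirement Saver's Credit: £357,800 is below the £366,700 cutoff, so the full £6,325 applies.
Total: £1,140 + £0 + £6,325 = £7,465.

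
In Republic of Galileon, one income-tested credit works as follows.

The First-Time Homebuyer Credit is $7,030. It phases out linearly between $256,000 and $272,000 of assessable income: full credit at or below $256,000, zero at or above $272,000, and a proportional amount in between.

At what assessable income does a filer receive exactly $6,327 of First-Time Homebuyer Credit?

$257,600

$6,327 is 6,327/7,030 of the full $7,030, so 703/7,030 of the $16,000 range has been used: income = $256,000 + $16,000 × 703/7,030 = $257,600.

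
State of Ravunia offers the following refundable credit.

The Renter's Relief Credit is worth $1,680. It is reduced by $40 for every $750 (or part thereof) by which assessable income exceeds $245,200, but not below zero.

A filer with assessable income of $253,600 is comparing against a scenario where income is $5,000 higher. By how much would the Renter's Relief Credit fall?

$240

At $253,600 — income exceeds $245,200 by $8,400, which is 12 full-or-partial $750 increments; reduction = 12 × $40 = $480, leaving $1,200.
At $258,600 — income exceeds $245,200 by $13,400, which is 18 full-or-partial $750 increments; reduction = 18 × $40 = $720, leaving $960.
Lost: $1,200 − $960 = $240.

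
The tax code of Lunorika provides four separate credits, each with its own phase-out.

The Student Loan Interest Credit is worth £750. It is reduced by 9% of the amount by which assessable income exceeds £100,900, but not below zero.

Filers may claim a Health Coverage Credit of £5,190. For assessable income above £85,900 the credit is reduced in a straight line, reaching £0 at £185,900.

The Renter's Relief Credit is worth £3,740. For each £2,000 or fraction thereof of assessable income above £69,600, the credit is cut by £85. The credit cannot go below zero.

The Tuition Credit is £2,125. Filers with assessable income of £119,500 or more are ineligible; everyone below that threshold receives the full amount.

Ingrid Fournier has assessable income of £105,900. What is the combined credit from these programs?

Student Loan Interest Credit: 9% of the £5,000 excess over £100,900 is £450; credit = £750 − £450 = £300.
Health Coverage Credit: £105,900 is £20,000 into a £100,000 phase-out range, leaving 80,000/100,000 of the credit: £5,190 × 80,000/100,000 = £4,152.
Renter's Relief Credit: income exceeds £69,600 by £36,300, which is 19 full-or-partial £2,000 increments; reduction = 19 × £85 = £1,615, leaving £2,125.
Tuition Credit: £105,900 is below the £119,500 cutoff, so the full £2,125 applies.
Total: £300 + £4,152 + £2,125 + £2,125 = £8,702.

£8,702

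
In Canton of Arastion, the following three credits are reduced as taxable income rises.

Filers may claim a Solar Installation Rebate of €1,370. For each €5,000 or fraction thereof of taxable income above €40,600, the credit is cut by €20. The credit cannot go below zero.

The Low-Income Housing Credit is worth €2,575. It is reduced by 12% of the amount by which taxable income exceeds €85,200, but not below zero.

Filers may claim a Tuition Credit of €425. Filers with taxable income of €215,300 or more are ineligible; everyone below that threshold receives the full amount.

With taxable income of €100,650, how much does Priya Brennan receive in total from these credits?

Solar Installation Rebate: income exceeds €40,600 by €60,050, which is 13 full-or-partial €5,000 increments; reduction = 13 × €20 = €260, leaving €1,110.
Low-Income Housing Credit: 12% of the €15,450 excess over €85,200 is €1,854; credit = €2,575 − €1,854 = €721.
Tuition Credit: €100,650 is below the €215,300 cutoff, so the full €425 applies.
Total: €1,110 + €721 + €425 = €2,256.

€2,256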